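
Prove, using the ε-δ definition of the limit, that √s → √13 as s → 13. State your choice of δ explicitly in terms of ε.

δ = min(13, √13·ε)

Let ε > 0. We want δ > 0 such that 0 < |s − 13| < δ implies |√s − √13| < ε.
Multiplying by the conjugate, |√s − √13| = |s − 13|/(√s + √13).
Restrict δ ≤ 13 so that |s − 13| < 13 forces s > 0, and then √s + √13 > √13.
Hence |√s − √13| < |s − 13|/√13, which is < ε once |s − 13| < √13·ε.
Take δ = min(13, √13·ε). If 0 < |s − 13| < δ then s > 0 and |√s − √13| < |s − 13|/√13 < ε.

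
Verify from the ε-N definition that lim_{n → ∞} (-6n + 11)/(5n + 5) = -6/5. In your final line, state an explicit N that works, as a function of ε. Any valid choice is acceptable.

Fix ε > 0. For n ≥ 1, |(-6n + 11)/(5n + 5) + 6/5| = |85|/(5(5n + 5)) = 85/(5(5n + 5)).
Since 5n + 5 ≥ 5n for n ≥ 1, this is ≤ 85/(5·5n) = (17/5)/n.
So |(-6n + 11)/(5n + 5) + 6/5| < ε whenever n > (17/5)/ε.
Take N = (17/5)/ε. If n > N then |(-6n + 11)/(5n + 5) + 6/5| ≤ (17/5)/n < ε.

N = (17/5)/ε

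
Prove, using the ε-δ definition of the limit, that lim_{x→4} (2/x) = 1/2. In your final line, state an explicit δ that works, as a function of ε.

δ = min(2, 4ε)

Let ε > 0. We seek δ > 0 such that 0 < |x − 4| < δ implies |2/x − (1/2)| < ε.
|2/x − (1/2)| = 2·|4 − x|/(4·|x|) = 2|x − 4|/(4|x|).
Require δ ≤ 2 so that |x| > 4 − 2 = 2, hence 4|x| > 8.
Then |2/x − (1/2)| < 2|x − 4|/8, which is < ε when |x − 4| < 4ε.
Take δ = min(2, 4ε). Then 0 < |x − 4| < δ gives both |x − 4| < 2 and |x − 4| < 4ε, so |2/x − (1/2)| < ε.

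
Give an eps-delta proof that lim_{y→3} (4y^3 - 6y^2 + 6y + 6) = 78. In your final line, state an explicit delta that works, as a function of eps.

delta = min(1, eps/112)

Let eps > 0. We want delta > 0 such that 0 < |y − 3| < delta implies |(4y^3 - 6y^2 + 6y + 6) − 78| < eps.
(4y^3 - 6y^2 + 6y + 6) − 78 = 4y^3 - 6y^2 + 6y - 72 = (y − 3)(4y^2 + 6y + 24).
So |(4y^3 - 6y^2 + 6y + 6) − 78| = |y − 3|·|4y^2 + 6y + 24|.
Assume first that |y − 3| < 1, so |y| < 4. Then |4y^2 + 6y + 24| ≤ 4·4^2 + 6·4 + 24 = 112.
Hence |(4y^3 - 6y^2 + 6y + 6) − 78| ≤ 112|y − 3| < eps provided |y − 3| < eps/112.
Take delta = min(1, eps/112). Then 0 < |y − 3| < delta gives both |y − 3| < 1 and |y − 3| < eps/112, so |(4y^3 - 6y^2 + 6y + 6) − 78| < eps.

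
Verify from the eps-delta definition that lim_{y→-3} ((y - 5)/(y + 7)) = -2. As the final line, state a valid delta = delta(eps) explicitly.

delta = min(2, (2/3)eps)

Suppose eps > 0. We want delta > 0 with 0 < |y + 3| < delta ⇒ |(y - 5)/(y + 7) + 2| < eps.
Combining over a common denominator, (y - 5)/(y + 7) + 2 = [(y - 5)·4 − (-8)·(y + 7)] / [4·(y + 7)] = 12(y + 3) / (4(y + 7)).
So |(y - 5)/(y + 7) + 2| = 12|y + 3| / (4·|y + 7|).
Restrict delta ≤ 2. Then |y + 3| < 2 gives |y + 7| = |(y + 3) + 4| ≥ 4 − 2 = 2.
Hence |(y - 5)/(y + 7) + 2| < 12|y + 3|/(4·2) = (3/2)|y + 3|, which is < eps once |y + 3| < (2/3)eps.
Take delta = min(2, (2/3)eps). Then 0 < |y + 3| < delta forces both bounds, so |(y - 5)/(y + 7) + 2| < eps.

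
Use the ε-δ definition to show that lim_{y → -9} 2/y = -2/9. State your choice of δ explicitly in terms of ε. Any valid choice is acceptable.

Suppose ε > 0. We seek δ > 0 such that 0 < |y + 9| < δ implies |2/y + 2/9| < ε.
|2/y + 2/9| = 2·|-9 − y|/(9·|y|) = 2|y + 9|/(9|y|).
Require δ ≤ 9/2 so that |y| > 9 − 9/2 = 9/2, hence 9|y| > 81/2.
Then |2/y + 2/9| < 2|y + 9|/(81/2), which is < ε when |y + 9| < (81/4)ε.
Take δ = min(9/2, (81/4)ε). Then 0 < |y + 9| < δ gives both |y + 9| < 9/2 and |y + 9| < (81/4)ε, so |2/y + 2/9| < ε.

δ = min(9/2, (81/4)ε)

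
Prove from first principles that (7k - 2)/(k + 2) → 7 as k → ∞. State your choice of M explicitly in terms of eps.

Let eps > 0 be given. For k ≥ 1, |(7k - 2)/(k + 2) − 7| = |-16|/((k + 2)) = 16/((k + 2)).
Since k + 2 ≥ k for k ≥ 1, this is ≤ 16/(k) = 16/k.
So |(7k - 2)/(k + 2) − 7| < eps whenever k > 16/eps.
Take M = 16/eps. If k > M then |(7k - 2)/(k + 2) − 7| ≤ 16/k < eps.

M = 16/eps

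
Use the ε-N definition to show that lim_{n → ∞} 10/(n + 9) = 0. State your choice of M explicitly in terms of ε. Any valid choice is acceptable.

M = 10/ε

Fix ε > 0. For n ≥ 1, |10/(n + 9) − 0| = 10/(n + 9) ≤ 10/n.
We need 10/n < ε, i.e. n > 10/ε.
Take M = 10/ε. If n > M then |10/(n + 9)| ≤ 10/n < ε.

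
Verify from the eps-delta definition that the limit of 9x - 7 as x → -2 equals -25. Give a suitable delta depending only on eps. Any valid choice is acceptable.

Let eps > 0 be given. We need delta > 0 so that 0 < |x + 2| < delta implies |(9x - 7) + 25| < eps.
Since (9x - 7) + 25 = 9(x + 2), we have |(9x - 7) + 25| = 9|x + 2|.
Thus it suffices that |x + 2| < eps/9.
Choosing delta = eps/9 gives |(9x - 7) + 25| = 9|x + 2| < eps whenever |x + 2| < delta.

delta = eps/9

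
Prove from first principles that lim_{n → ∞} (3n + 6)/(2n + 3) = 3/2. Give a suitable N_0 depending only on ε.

N_0 = (3/4)/ε

Let ε > 0 be given. For n ≥ 1, |(3n + 6)/(2n + 3) − (3/2)| = |3|/(2(2n + 3)) = 3/(2(2n + 3)).
Since 2n + 3 ≥ 2n for n ≥ 1, this is ≤ 3/(2·2n) = (3/4)/n.
So |(3n + 6)/(2n + 3) − (3/2)| < ε whenever n > (3/4)/ε.
Take N_0 = (3/4)/ε. If n > N_0 then |(3n + 6)/(2n + 3) − (3/2)| ≤ (3/4)/n < ε.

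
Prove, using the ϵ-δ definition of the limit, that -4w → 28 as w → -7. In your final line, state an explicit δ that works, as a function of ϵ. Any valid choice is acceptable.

δ = ϵ/4

Fix ϵ > 0. We need δ > 0 so that 0 < |w + 7| < δ implies |(-4w) − 28| < ϵ.
|(-4w) − 28| = |-4w - 28| = 4|w + 7|.
So 4|w + 7| < ϵ exactly when |w + 7| < ϵ/4.
Choosing δ = ϵ/4 gives |(-4w) − 28| = 4|w + 7| < ϵ whenever |w + 7| < δ.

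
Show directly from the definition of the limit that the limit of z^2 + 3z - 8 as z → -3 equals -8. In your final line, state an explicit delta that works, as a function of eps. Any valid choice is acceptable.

Let eps > 0 be given. We want delta > 0 such that 0 < |z + 3| < delta implies |(z^2 + 3z - 8) + 8| < eps.
(z^2 + 3z - 8) + 8 = z^2 + 3z = (z + 3)(z).
So |(z^2 + 3z - 8) + 8| = |z + 3|·|z|.
Assume first that |z + 3| < 1, so |z| < 4. Then |z| ≤ 4 = 4.
Hence |(z^2 + 3z - 8) + 8| ≤ 4|z + 3| < eps provided |z + 3| < eps/4.
Take delta = min(1, eps/4). Then 0 < |z + 3| < delta gives both |z + 3| < 1 and |z + 3| < eps/4, so |(z^2 + 3z - 8) + 8| < eps.

delta = min(1, eps/4)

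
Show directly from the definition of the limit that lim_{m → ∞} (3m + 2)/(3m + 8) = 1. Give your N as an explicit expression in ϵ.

Fix ϵ > 0. For m ≥ 1, |(3m + 2)/(3m + 8) − 1| = |-18|/(3(3m + 8)) = 18/(3(3m + 8)).
Since 3m + 8 ≥ 3m for m ≥ 1, this is ≤ 18/(3·3m) = 2/m.
So |(3m + 2)/(3m + 8) − 1| < ϵ whenever m > 2/ϵ.
Take N = 2/ϵ. If m > N then |(3m + 2)/(3m + 8) − 1| ≤ 2/m < ϵ.

N = 2/ϵ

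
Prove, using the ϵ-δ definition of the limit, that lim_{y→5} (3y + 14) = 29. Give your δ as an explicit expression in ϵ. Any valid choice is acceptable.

δ = ϵ/3

Fix ϵ > 0. We need δ > 0 so that 0 < |y − 5| < δ implies |(3y + 14) − 29| < ϵ.
Since (3y + 14) − 29 = 3(y − 5), we have |(3y + 14) − 29| = 3|y − 5|.
Thus it suffices that |y − 5| < ϵ/3.
Choosing δ = ϵ/3 gives |(3y + 14) − 29| = 3|y − 5| < ϵ whenever |y − 5| < δ.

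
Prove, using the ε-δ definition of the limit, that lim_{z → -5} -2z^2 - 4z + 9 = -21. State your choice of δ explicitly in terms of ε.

δ = min(1, ε/18)

Let ε > 0 be given. We want δ > 0 such that 0 < |z + 5| < δ implies |(-2z^2 - 4z + 9) + 21| < ε.
(-2z^2 - 4z + 9) + 21 = -2z^2 - 4z + 30 = (z + 5)(-2z + 6).
So |(-2z^2 - 4z + 9) + 21| = |z + 5|·|-2z + 6|.
Assume first that |z + 5| < 1, so |z| < 6. Then |-2z + 6| ≤ 2·6 + 6 = 18.
Hence |(-2z^2 - 4z + 9) + 21| ≤ 18|z + 5| < ε provided |z + 5| < ε/18.
Choosing δ = min(1, ε/18) ensures both conditions, hence |(-2z^2 - 4z + 9) + 21| < ε.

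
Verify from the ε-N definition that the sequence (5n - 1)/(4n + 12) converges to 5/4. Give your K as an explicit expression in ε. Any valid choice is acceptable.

Fix ε > 0. For n ≥ 1, |(5n - 1)/(4n + 12) − (5/4)| = |-64|/(4(4n + 12)) = 64/(4(4n + 12)).
Since 4n + 12 ≥ 4n for n ≥ 1, this is ≤ 64/(4·4n) = 4/n.
So |(5n - 1)/(4n + 12) − (5/4)| < ε whenever n > 4/ε.
Take K = 4/ε. If n > K then |(5n - 1)/(4n + 12) − (5/4)| ≤ 4/n < ε.

K = 4/ε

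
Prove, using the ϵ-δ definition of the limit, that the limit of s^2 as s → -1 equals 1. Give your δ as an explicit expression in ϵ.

δ = min(1, ϵ/3)

Let ϵ > 0. We seek δ > 0 with 0 < |s + 1| < δ ⇒ |s^2 − 1| < ϵ.
Factor: s^2 − 1 = (s + 1)(s - 1), so |s^2 − 1| = |s + 1|·|s - 1|.
Restrict δ ≤ 1. Then |s + 1| < 1 gives |s| < 2, so by the triangle inequality |s - 1| ≤ 2 + 1 = 3.
Hence |s^2 − 1| ≤ 3|s + 1|, which is < ϵ once |s + 1| < ϵ/3.
Take δ = min(1, ϵ/3). If 0 < |s + 1| < δ then both bounds hold and |s^2 − 1| ≤ 3|s + 1| < 3·(ϵ/3) = ϵ.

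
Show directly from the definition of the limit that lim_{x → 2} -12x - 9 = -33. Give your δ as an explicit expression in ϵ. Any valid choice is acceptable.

δ = ϵ/12

Suppose ϵ > 0. We need δ > 0 so that 0 < |x − 2| < δ implies |(-12x - 9) + 33| < ϵ.
Since (-12x - 9) + 33 = -12(x − 2), we have |(-12x - 9) + 33| = 12|x − 2|.
So 12|x − 2| < ϵ exactly when |x − 2| < ϵ/12.
Take δ = ϵ/12. If 0 < |x − 2| < δ then |(-12x - 9) + 33| = 12|x − 2| < 12·(ϵ/12) = ϵ.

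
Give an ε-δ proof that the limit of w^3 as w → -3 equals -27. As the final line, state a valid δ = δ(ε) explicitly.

δ = min(2, ε/49)

Fix ε > 0. We seek δ > 0 with 0 < |w + 3| < δ ⇒ |w^3 + 27| < ε.
Factor: w^3 + 27 = (w + 3)(w^2 - 3w + 9), so |w^3 + 27| = |w + 3|·|w^2 - 3w + 9|.
Impose δ ≤ 2 so that |w| < 5; then |w^2 - 3w + 9| ≤ 49.
Hence |w^3 + 27| ≤ 49|w + 3|, which is < ε once |w + 3| < ε/49.
Take δ = min(2, ε/49). If 0 < |w + 3| < δ then both bounds hold and |w^3 + 27| ≤ 49|w + 3| < 49·(ε/49) = ε.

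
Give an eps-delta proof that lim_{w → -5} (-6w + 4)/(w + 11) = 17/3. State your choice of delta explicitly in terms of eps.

Let eps > 0. We want delta > 0 with 0 < |w + 5| < delta ⇒ |(-6w + 4)/(w + 11) − (17/3)| < eps.
Combining over a common denominator, (-6w + 4)/(w + 11) − (17/3) = [(-6w + 4)·6 − 34·(w + 11)] / [6·(w + 11)] = -70(w + 5) / (6(w + 11)).
So |(-6w + 4)/(w + 11) − (17/3)| = 70|w + 5| / (6·|w + 11|).
Restrict delta ≤ 3. Then |w + 5| < 3 gives |w + 11| = |(w + 5) + 6| ≥ 6 − 3 = 3.
Hence |(-6w + 4)/(w + 11) − (17/3)| < 70|w + 5|/(6·3) = (35/9)|w + 5|, which is < eps once |w + 5| < (9/35)eps.
Take delta = min(3, (9/35)eps). Then 0 < |w + 5| < delta forces both bounds, so |(-6w + 4)/(w + 11) − (17/3)| < eps.

delta = min(3, (9/35)eps)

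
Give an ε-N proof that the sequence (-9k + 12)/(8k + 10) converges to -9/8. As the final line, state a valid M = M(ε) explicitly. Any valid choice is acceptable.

Let ε > 0. For k ≥ 1, |(-9k + 12)/(8k + 10) + 9/8| = |186|/(8(8k + 10)) = 186/(8(8k + 10)).
Since 8k + 10 ≥ 8k for k ≥ 1, this is ≤ 186/(8·8k) = (93/32)/k.
So |(-9k + 12)/(8k + 10) + 9/8| < ε whenever k > (93/32)/ε.
Take M = (93/32)/ε. If k > M then |(-9k + 12)/(8k + 10) + 9/8| ≤ (93/32)/k < ε.

M = (93/32)/ε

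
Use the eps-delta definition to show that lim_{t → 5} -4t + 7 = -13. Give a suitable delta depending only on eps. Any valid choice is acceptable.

delta = eps/4

Let eps > 0 be given. We need delta > 0 so that 0 < |t − 5| < delta implies |(-4t + 7) + 13| < eps.
Since (-4t + 7) + 13 = -4(t − 5), we have |(-4t + 7) + 13| = 4|t − 5|.
Thus it suffices that |t − 5| < eps/4.
Choosing delta = eps/4 gives |(-4t + 7) + 13| = 4|t − 5| < eps whenever |t − 5| < delta.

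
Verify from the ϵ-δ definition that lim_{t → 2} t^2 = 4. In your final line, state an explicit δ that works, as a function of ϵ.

Let ϵ > 0. We seek δ > 0 with 0 < |t − 2| < δ ⇒ |t^2 − 4| < ϵ.
Factor: t^2 − 4 = (t − 2)(t + 2), so |t^2 − 4| = |t − 2|·|t + 2|.
Restrict δ ≤ 2. Then |t − 2| < 2 gives |t| < 4, so by the triangle inequality |t + 2| ≤ 4 + 2 = 6.
Hence |t^2 − 4| ≤ 6|t − 2|, which is < ϵ once |t − 2| < ϵ/6.
Take δ = min(2, ϵ/6). If 0 < |t − 2| < δ then both bounds hold and |t^2 − 4| ≤ 6|t − 2| < 6·(ϵ/6) = ϵ.

δ = min(2, ϵ/6)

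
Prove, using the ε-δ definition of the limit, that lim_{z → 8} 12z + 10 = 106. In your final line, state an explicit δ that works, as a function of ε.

Let ε > 0 be given. We need δ > 0 so that 0 < |z − 8| < δ implies |(12z + 10) − 106| < ε.
Since (12z + 10) − 106 = 12(z − 8), we have |(12z + 10) − 106| = 12|z − 8|.
Thus it suffices that |z − 8| < ε/12.
Take δ = ε/12. If 0 < |z − 8| < δ then |(12z + 10) − 106| = 12|z − 8| < 12·(ε/12) = ε.

δ = ε/12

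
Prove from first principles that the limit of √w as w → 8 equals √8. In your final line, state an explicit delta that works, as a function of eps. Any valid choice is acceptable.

delta = min(8, √8·eps)

Fix eps > 0. We want delta > 0 such that 0 < |w − 8| < delta implies |√w − √8| < eps.
Rationalise: √w − √8 = (w − 8)/(√w + √8), so |√w − √8| = |w − 8|/(√w + √8).
Restrict delta ≤ 8 so that |w − 8| < 8 forces w > 0, and then √w + √8 > √8.
Hence |√w − √8| < |w − 8|/√8, which is < eps once |w − 8| < √8·eps.
Take delta = min(8, √8·eps). If 0 < |w − 8| < delta then w > 0 and |√w − √8| < |w − 8|/√8 < eps.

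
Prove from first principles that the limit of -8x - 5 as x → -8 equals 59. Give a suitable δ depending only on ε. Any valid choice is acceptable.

δ = ε/8

Fix ε > 0. We need δ > 0 so that 0 < |x + 8| < δ implies |(-8x - 5) − 59| < ε.
|(-8x - 5) − 59| = |-8x - 64| = 8|x + 8|.
So 8|x + 8| < ε exactly when |x + 8| < ε/8.
Take δ = ε/8. If 0 < |x + 8| < δ then |(-8x - 5) − 59| = 8|x + 8| < 8·(ε/8) = ε.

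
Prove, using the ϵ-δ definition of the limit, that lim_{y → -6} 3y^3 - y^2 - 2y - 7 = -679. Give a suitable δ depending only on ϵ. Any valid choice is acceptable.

Let ϵ > 0 be given. We want δ > 0 such that 0 < |y + 6| < δ implies |(3y^3 - y^2 - 2y - 7) + 679| < ϵ.
(3y^3 - y^2 - 2y - 7) + 679 = 3y^3 - y^2 - 2y + 672 = (y + 6)(3y^2 - 19y + 112).
So |(3y^3 - y^2 - 2y - 7) + 679| = |y + 6|·|3y^2 - 19y + 112|.
Assume first that |y + 6| < 1, so |y| < 7. Then |3y^2 - 19y + 112| ≤ 3·7^2 + 19·7 + 112 = 392.
Hence |(3y^3 - y^2 - 2y - 7) + 679| ≤ 392|y + 6| < ϵ provided |y + 6| < ϵ/392.
Choosing δ = min(1, ϵ/392) ensures both conditions, hence |(3y^3 - y^2 - 2y - 7) + 679| < ϵ.

δ = min(1, ϵ/392)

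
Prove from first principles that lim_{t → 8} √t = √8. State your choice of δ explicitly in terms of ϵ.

Suppose ϵ > 0. We want δ > 0 such that 0 < |t − 8| < δ implies |√t − √8| < ϵ.
Rationalise: √t − √8 = (t − 8)/(√t + √8), so |√t − √8| = |t − 8|/(√t + √8).
Restrict δ ≤ 8 so that |t − 8| < 8 forces t > 0, and then √t + √8 > √8.
Hence |√t − √8| < |t − 8|/√8, which is < ϵ once |t − 8| < √8·ϵ.
Take δ = min(8, √8·ϵ). If 0 < |t − 8| < δ then t > 0 and |√t − √8| < |t − 8|/√8 < ϵ.

δ = min(8, √8·ϵ)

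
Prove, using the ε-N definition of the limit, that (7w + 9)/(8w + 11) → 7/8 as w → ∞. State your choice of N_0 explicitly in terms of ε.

N_0 = (5/64)/ε

Suppose ε > 0. We seek N_0 > 0 such that w > N_0 implies |(7w + 9)/(8w + 11) − (7/8)| < ε.
(7w + 9)/(8w + 11) − (7/8) = (8(7w + 9) − 7(8w + 11)) / (8(8w + 11)) = -5/(8(8w + 11)).
For w > 0 we have 8w + 11 > 8w, so |(7w + 9)/(8w + 11) − (7/8)| = 5/(8(8w + 11)) < 5/(8·8w) = (5/64)/w.
Thus |(7w + 9)/(8w + 11) − (7/8)| < ε whenever w > (5/64)/ε.
Take N_0 = (5/64)/ε. If w > N_0 then |(7w + 9)/(8w + 11) − (7/8)| < (5/64)/w < ε.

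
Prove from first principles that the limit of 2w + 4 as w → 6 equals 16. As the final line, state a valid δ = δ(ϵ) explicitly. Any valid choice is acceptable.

δ = ϵ/2

Fix ϵ > 0. We need δ > 0 so that 0 < |w − 6| < δ implies |(2w + 4) − 16| < ϵ.
|(2w + 4) − 16| = |2w - 12| = 2|w − 6|.
So 2|w − 6| < ϵ exactly when |w − 6| < ϵ/2.
Choosing δ = ϵ/2 gives |(2w + 4) − 16| = 2|w − 6| < ϵ whenever |w − 6| < δ.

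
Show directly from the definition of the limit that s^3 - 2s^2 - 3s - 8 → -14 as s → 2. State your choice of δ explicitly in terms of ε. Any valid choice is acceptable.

Let ε > 0 be given. We want δ > 0 such that 0 < |s − 2| < δ implies |(s^3 - 2s^2 - 3s - 8) + 14| < ε.
(s^3 - 2s^2 - 3s - 8) + 14 = s^3 - 2s^2 - 3s + 6 = (s − 2)(s^2 - 3).
So |(s^3 - 2s^2 - 3s - 8) + 14| = |s − 2|·|s^2 - 3|.
Assume first that |s − 2| < 1, so |s| < 3. Then |s^2 - 3| ≤ 3^2 + 3 = 12.
Hence |(s^3 - 2s^2 - 3s - 8) + 14| ≤ 12|s − 2| < ε provided |s − 2| < ε/12.
Choosing δ = min(1, ε/12) ensures both conditions, hence |(s^3 - 2s^2 - 3s - 8) + 14| < ε.

δ = min(1, ε/12)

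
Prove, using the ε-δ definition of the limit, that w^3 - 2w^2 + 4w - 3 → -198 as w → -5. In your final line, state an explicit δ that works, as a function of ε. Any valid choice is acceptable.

Suppose ε > 0. We want δ > 0 such that 0 < |w + 5| < δ implies |(w^3 - 2w^2 + 4w - 3) + 198| < ε.
(w^3 - 2w^2 + 4w - 3) + 198 = w^3 - 2w^2 + 4w + 195 = (w + 5)(w^2 - 7w + 39).
So |(w^3 - 2w^2 + 4w - 3) + 198| = |w + 5|·|w^2 - 7w + 39|.
Require δ ≤ 2. Then |w + 5| < 2 gives |w| < 7, and by the triangle inequality |w^2 - 7w + 39| ≤ 7^2 + 7·7 + 39 = 137.
Hence |(w^3 - 2w^2 + 4w - 3) + 198| ≤ 137|w + 5| < ε provided |w + 5| < ε/137.
Choosing δ = min(2, ε/137) ensures both conditions, hence |(w^3 - 2w^2 + 4w - 3) + 198| < ε.

δ = min(2, ε/137)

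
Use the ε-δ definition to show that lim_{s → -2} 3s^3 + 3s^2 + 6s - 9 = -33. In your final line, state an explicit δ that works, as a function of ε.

δ = min(2, ε/72)

Suppose ε > 0. We want δ > 0 such that 0 < |s + 2| < δ implies |(3s^3 + 3s^2 + 6s - 9) + 33| < ε.
(3s^3 + 3s^2 + 6s - 9) + 33 = 3s^3 + 3s^2 + 6s + 24 = (s + 2)(3s^2 - 3s + 12).
So |(3s^3 + 3s^2 + 6s - 9) + 33| = |s + 2|·|3s^2 - 3s + 12|.
Assume first that |s + 2| < 2, so |s| < 4. Then |3s^2 - 3s + 12| ≤ 3·4^2 + 3·4 + 12 = 72.
Hence |(3s^3 + 3s^2 + 6s - 9) + 33| ≤ 72|s + 2| < ε provided |s + 2| < ε/72.
Take δ = min(2, ε/72). Then 0 < |s + 2| < δ gives both |s + 2| < 2 and |s + 2| < ε/72, so |(3s^3 + 3s^2 + 6s - 9) + 33| < ε.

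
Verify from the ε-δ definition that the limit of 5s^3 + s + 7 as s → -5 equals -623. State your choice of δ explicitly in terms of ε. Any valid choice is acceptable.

δ = min(1, ε/456)

Suppose ε > 0. We want δ > 0 such that 0 < |s + 5| < δ implies |(5s^3 + s + 7) + 623| < ε.
(5s^3 + s + 7) + 623 = 5s^3 + s + 630 = (s + 5)(5s^2 - 25s + 126).
So |(5s^3 + s + 7) + 623| = |s + 5|·|5s^2 - 25s + 126|.
Assume first that |s + 5| < 1, so |s| < 6. Then |5s^2 - 25s + 126| ≤ 5·6^2 + 25·6 + 126 = 456.
Hence |(5s^3 + s + 7) + 623| ≤ 456|s + 5| < ε provided |s + 5| < ε/456.
Choosing δ = min(1, ε/456) ensures both conditions, hence |(5s^3 + s + 7) + 623| < ε.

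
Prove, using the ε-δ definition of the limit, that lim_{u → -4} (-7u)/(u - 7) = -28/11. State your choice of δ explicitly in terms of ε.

Let ε > 0. We want δ > 0 with 0 < |u + 4| < δ ⇒ |(-7u)/(u - 7) + 28/11| < ε.
Combining over a common denominator, (-7u)/(u - 7) + 28/11 = [(-7u)·(-11) − 28·(u - 7)] / [(-11)·(u - 7)] = 49(u + 4) / ((-11)(u - 7)).
So |(-7u)/(u - 7) + 28/11| = 49|u + 4| / (11·|u − 7|).
Restrict δ ≤ 11/2. Then |u + 4| < 11/2 gives |u − 7| = |(u + 4) + (-11)| ≥ 11 − 11/2 = 11/2.
Hence |(-7u)/(u - 7) + 28/11| < 49|u + 4|/(11·(11/2)) = (98/121)|u + 4|, which is < ε once |u + 4| < (121/98)ε.
Take δ = min(11/2, (121/98)ε). Then 0 < |u + 4| < δ forces both bounds, so |(-7u)/(u - 7) + 28/11| < ε.

δ = min(11/2, (121/98)ε)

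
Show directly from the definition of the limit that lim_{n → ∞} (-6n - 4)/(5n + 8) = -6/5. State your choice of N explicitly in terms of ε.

Fix ε > 0. For n ≥ 1, |(-6n - 4)/(5n + 8) + 6/5| = |28|/(5(5n + 8)) = 28/(5(5n + 8)).
Since 5n + 8 ≥ 5n for n ≥ 1, this is ≤ 28/(5·5n) = (28/25)/n.
So |(-6n - 4)/(5n + 8) + 6/5| < ε whenever n > (28/25)/ε.
Take N = (28/25)/ε. If n > N then |(-6n - 4)/(5n + 8) + 6/5| ≤ (28/25)/n < ε.

N = (28/25)/ε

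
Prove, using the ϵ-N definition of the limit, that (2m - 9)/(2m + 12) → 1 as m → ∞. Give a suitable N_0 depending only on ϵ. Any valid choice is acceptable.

N_0 = (21/2)/ϵ

Let ϵ > 0. For m ≥ 1, |(2m - 9)/(2m + 12) − 1| = |-42|/(2(2m + 12)) = 42/(2(2m + 12)).
Since 2m + 12 ≥ 2m for m ≥ 1, this is ≤ 42/(2·2m) = (21/2)/m.
So |(2m - 9)/(2m + 12) − 1| < ϵ whenever m > (21/2)/ϵ.
Take N_0 = (21/2)/ϵ. If m > N_0 then |(2m - 9)/(2m + 12) − 1| ≤ (21/2)/m < ϵ.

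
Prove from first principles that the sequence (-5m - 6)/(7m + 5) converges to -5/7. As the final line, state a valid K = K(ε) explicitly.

K = (17/49)/ε

Let ε > 0 be given. For m ≥ 1, |(-5m - 6)/(7m + 5) + 5/7| = |-17|/(7(7m + 5)) = 17/(7(7m + 5)).
Since 7m + 5 ≥ 7m for m ≥ 1, this is ≤ 17/(7·7m) = (17/49)/m.
So |(-5m - 6)/(7m + 5) + 5/7| < ε whenever m > (17/49)/ε.
Take K = (17/49)/ε. If m > K then |(-5m - 6)/(7m + 5) + 5/7| ≤ (17/49)/m < ε.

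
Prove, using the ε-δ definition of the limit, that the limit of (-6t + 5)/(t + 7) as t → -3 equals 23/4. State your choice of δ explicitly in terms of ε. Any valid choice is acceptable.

δ = min(2, (8/47)ε)

Let ε > 0 be given. We want δ > 0 with 0 < |t + 3| < δ ⇒ |(-6t + 5)/(t + 7) − (23/4)| < ε.
Combining over a common denominator, (-6t + 5)/(t + 7) − (23/4) = [(-6t + 5)·4 − 23·(t + 7)] / [4·(t + 7)] = -47(t + 3) / (4(t + 7)).
So |(-6t + 5)/(t + 7) − (23/4)| = 47|t + 3| / (4·|t + 7|).
Require δ ≤ 2, so |t + 7| ≥ |4| − |t + 3| > 4 − 2 = 2.
Hence |(-6t + 5)/(t + 7) − (23/4)| < 47|t + 3|/(4·2) = (47/8)|t + 3|, which is < ε once |t + 3| < (8/47)ε.
Take δ = min(2, (8/47)ε). Then 0 < |t + 3| < δ forces both bounds, so |(-6t + 5)/(t + 7) − (23/4)| < ε.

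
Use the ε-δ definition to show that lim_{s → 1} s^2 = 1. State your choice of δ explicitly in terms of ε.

Let ε > 0. We seek δ > 0 with 0 < |s − 1| < δ ⇒ |s^2 − 1| < ε.
Factor: s^2 − 1 = (s − 1)(s + 1), so |s^2 − 1| = |s − 1|·|s + 1|.
Restrict δ ≤ 1. Then |s − 1| < 1 gives |s| < 2, so by the triangle inequality |s + 1| ≤ 2 + 1 = 3.
Hence |s^2 − 1| ≤ 3|s − 1|, which is < ε once |s − 1| < ε/3.
Take δ = min(1, ε/3). If 0 < |s − 1| < δ then both bounds hold and |s^2 − 1| ≤ 3|s − 1| < 3·(ε/3) = ε.

δ = min(1, ε/3)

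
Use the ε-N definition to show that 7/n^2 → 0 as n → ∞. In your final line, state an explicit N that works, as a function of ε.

N = (7/ε)^{1/2}

Let ε > 0. For n ≥ 1, |7/n^2 − 0| = 7/n^2.
7/n^2 < ε ⇔ n^2 > 7/ε ⇔ n > (7/ε)^{1/2}.
Take N = (7/ε)^{1/2}. Then n > N implies 7/n^2 < ε.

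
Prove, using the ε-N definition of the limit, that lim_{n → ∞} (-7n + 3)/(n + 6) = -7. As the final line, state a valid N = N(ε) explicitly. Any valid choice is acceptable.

Fix ε > 0. For n ≥ 1, |(-7n + 3)/(n + 6) + 7| = |45|/((n + 6)) = 45/((n + 6)).
Since n + 6 ≥ n for n ≥ 1, this is ≤ 45/(n) = 45/n.
So |(-7n + 3)/(n + 6) + 7| < ε whenever n > 45/ε.
Take N = 45/ε. If n > N then |(-7n + 3)/(n + 6) + 7| ≤ 45/n < ε.

N = 45/ε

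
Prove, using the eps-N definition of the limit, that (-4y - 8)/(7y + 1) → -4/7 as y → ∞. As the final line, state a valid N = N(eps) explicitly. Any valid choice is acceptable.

Let eps > 0. We seek N > 0 such that y > N implies |(-4y - 8)/(7y + 1) + 4/7| < eps.
(-4y - 8)/(7y + 1) + 4/7 = (7(-4y - 8) − (-4)(7y + 1)) / (7(7y + 1)) = -52/(7(7y + 1)).
For y > 0 we have 7y + 1 > 7y, so |(-4y - 8)/(7y + 1) + 4/7| = 52/(7(7y + 1)) < 52/(7·7y) = (52/49)/y.
Thus |(-4y - 8)/(7y + 1) + 4/7| < eps whenever y > (52/49)/eps.
Take N = (52/49)/eps. If y > N then |(-4y - 8)/(7y + 1) + 4/7| < (52/49)/y < eps.

N = (52/49)/eps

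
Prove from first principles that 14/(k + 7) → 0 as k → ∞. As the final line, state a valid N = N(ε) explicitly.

N = 14/ε

Fix ε > 0. For k ≥ 1, |14/(k + 7) − 0| = 14/(k + 7) ≤ 14/k.
We need 14/k < ε, i.e. k > 14/ε.
Take N = 14/ε. If k > N then |14/(k + 7)| ≤ 14/k < ε.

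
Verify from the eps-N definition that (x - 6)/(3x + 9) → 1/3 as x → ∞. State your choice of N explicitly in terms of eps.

Suppose eps > 0. We seek N > 0 such that x > N implies |(x - 6)/(3x + 9) − (1/3)| < eps.
(x - 6)/(3x + 9) − (1/3) = (3(x - 6) − (3x + 9)) / (3(3x + 9)) = -27/(3(3x + 9)).
For x > 0 we have 3x + 9 > 3x, so |(x - 6)/(3x + 9) − (1/3)| = 27/(3(3x + 9)) < 27/(3·3x) = 3/x.
Thus |(x - 6)/(3x + 9) − (1/3)| < eps whenever x > 3/eps.
Take N = 3/eps. If x > N then |(x - 6)/(3x + 9) − (1/3)| < 3/x < eps.

N = 3/eps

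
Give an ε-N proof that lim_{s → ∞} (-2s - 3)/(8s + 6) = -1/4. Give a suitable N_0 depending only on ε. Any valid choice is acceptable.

N_0 = (3/16)/ε

Suppose ε > 0. We seek N_0 > 0 such that s > N_0 implies |(-2s - 3)/(8s + 6) + 1/4| < ε.
(-2s - 3)/(8s + 6) + 1/4 = (8(-2s - 3) − (-2)(8s + 6)) / (8(8s + 6)) = -12/(8(8s + 6)).
For s > 0 we have 8s + 6 > 8s, so |(-2s - 3)/(8s + 6) + 1/4| = 12/(8(8s + 6)) < 12/(8·8s) = (3/16)/s.
Thus |(-2s - 3)/(8s + 6) + 1/4| < ε whenever s > (3/16)/ε.
Take N_0 = (3/16)/ε. If s > N_0 then |(-2s - 3)/(8s + 6) + 1/4| < (3/16)/s < ε.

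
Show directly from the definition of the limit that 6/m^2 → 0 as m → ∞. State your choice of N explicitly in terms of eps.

Fix eps > 0. For m ≥ 1, |6/m^2 − 0| = 6/m^2.
6/m^2 < eps ⇔ m^2 > 6/eps ⇔ m > (6/eps)^{1/2}.
Take N = (6/eps)^{1/2}. Then m > N implies 6/m^2 < eps.

N = (6/eps)^{1/2}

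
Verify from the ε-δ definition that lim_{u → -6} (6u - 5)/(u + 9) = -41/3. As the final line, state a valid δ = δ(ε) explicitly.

δ = min(3/2, (9/118)ε)

Let ε > 0. We want δ > 0 with 0 < |u + 6| < δ ⇒ |(6u - 5)/(u + 9) + 41/3| < ε.
Combining over a common denominator, (6u - 5)/(u + 9) + 41/3 = [(6u - 5)·3 − (-41)·(u + 9)] / [3·(u + 9)] = 59(u + 6) / (3(u + 9)).
So |(6u - 5)/(u + 9) + 41/3| = 59|u + 6| / (3·|u + 9|).
Require δ ≤ 3/2, so |u + 9| ≥ |3| − |u + 6| > 3 − 3/2 = 3/2.
Hence |(6u - 5)/(u + 9) + 41/3| < 59|u + 6|/(3·(3/2)) = (118/9)|u + 6|, which is < ε once |u + 6| < (9/118)ε.
Take δ = min(3/2, (9/118)ε). Then 0 < |u + 6| < δ forces both bounds, so |(6u - 5)/(u + 9) + 41/3| < ε.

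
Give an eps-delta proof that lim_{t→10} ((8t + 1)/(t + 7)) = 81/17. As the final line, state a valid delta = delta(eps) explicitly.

delta = min(17/2, (289/110)eps)

Fix eps > 0. We want delta > 0 with 0 < |t − 10| < delta ⇒ |(8t + 1)/(t + 7) − (81/17)| < eps.
Combining over a common denominator, (8t + 1)/(t + 7) − (81/17) = [(8t + 1)·17 − 81·(t + 7)] / [17·(t + 7)] = 55(t − 10) / (17(t + 7)).
So |(8t + 1)/(t + 7) − (81/17)| = 55|t − 10| / (17·|t + 7|).
Require delta ≤ 17/2, so |t + 7| ≥ |17| − |t − 10| > 17 − 17/2 = 17/2.
Hence |(8t + 1)/(t + 7) − (81/17)| < 55|t − 10|/(17·(17/2)) = (110/289)|t − 10|, which is < eps once |t − 10| < (289/110)eps.
Take delta = min(17/2, (289/110)eps). Then 0 < |t − 10| < delta forces both bounds, so |(8t + 1)/(t + 7) − (81/17)| < eps.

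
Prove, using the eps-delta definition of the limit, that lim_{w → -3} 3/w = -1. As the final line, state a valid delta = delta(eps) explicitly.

Suppose eps > 0. We seek delta > 0 such that 0 < |w + 3| < delta implies |3/w + 1| < eps.
|3/w + 1| = 3·|-3 − w|/(3·|w|) = 3|w + 3|/(3|w|).
Require delta ≤ 3/2 so that |w| > 3 − 3/2 = 3/2, hence 3|w| > 9/2.
Then |3/w + 1| < 3|w + 3|/(9/2), which is < eps when |w + 3| < (3/2)eps.
Take delta = min(3/2, (3/2)eps). Then 0 < |w + 3| < delta gives both |w + 3| < 3/2 and |w + 3| < (3/2)eps, so |3/w + 1| < eps.

delta = min(3/2, (3/2)eps)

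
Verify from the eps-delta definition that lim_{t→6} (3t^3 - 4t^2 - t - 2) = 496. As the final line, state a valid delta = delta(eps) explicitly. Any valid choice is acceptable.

Fix eps > 0. We want delta > 0 such that 0 < |t − 6| < delta implies |(3t^3 - 4t^2 - t - 2) − 496| < eps.
(3t^3 - 4t^2 - t - 2) − 496 = 3t^3 - 4t^2 - t - 498 = (t − 6)(3t^2 + 14t + 83).
So |(3t^3 - 4t^2 - t - 2) − 496| = |t − 6|·|3t^2 + 14t + 83|.
Assume first that |t − 6| < 1, so |t| < 7. Then |3t^2 + 14t + 83| ≤ 3·7^2 + 14·7 + 83 = 328.
Hence |(3t^3 - 4t^2 - t - 2) − 496| ≤ 328|t − 6| < eps provided |t − 6| < eps/328.
Choosing delta = min(1, eps/328) ensures both conditions, hence |(3t^3 - 4t^2 - t - 2) − 496| < eps.

delta = min(1, eps/328)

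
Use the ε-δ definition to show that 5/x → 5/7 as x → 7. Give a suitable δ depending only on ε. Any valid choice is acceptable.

δ = min(7/2, (49/10)ε)

Let ε > 0. We seek δ > 0 such that 0 < |x − 7| < δ implies |5/x − (5/7)| < ε.
|5/x − (5/7)| = 5·|7 − x|/(7·|x|) = 5|x − 7|/(7|x|).
Restrict δ ≤ 7/2. Then |x − 7| < 7/2 gives |x| > 7/2, so 7|x| > 49/2.
Then |5/x − (5/7)| < 5|x − 7|/(49/2), which is < ε when |x − 7| < (49/10)ε.
Take δ = min(7/2, (49/10)ε). Then 0 < |x − 7| < δ gives both |x − 7| < 7/2 and |x − 7| < (49/10)ε, so |5/x − (5/7)| < ε.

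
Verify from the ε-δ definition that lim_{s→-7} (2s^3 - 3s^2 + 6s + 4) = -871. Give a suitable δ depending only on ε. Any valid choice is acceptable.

δ = min(1, ε/389)

Fix ε > 0. We want δ > 0 such that 0 < |s + 7| < δ implies |(2s^3 - 3s^2 + 6s + 4) + 871| < ε.
(2s^3 - 3s^2 + 6s + 4) + 871 = 2s^3 - 3s^2 + 6s + 875 = (s + 7)(2s^2 - 17s + 125).
So |(2s^3 - 3s^2 + 6s + 4) + 871| = |s + 7|·|2s^2 - 17s + 125|.
Assume first that |s + 7| < 1, so |s| < 8. Then |2s^2 - 17s + 125| ≤ 2·8^2 + 17·8 + 125 = 389.
Hence |(2s^3 - 3s^2 + 6s + 4) + 871| ≤ 389|s + 7| < ε provided |s + 7| < ε/389.
Choosing δ = min(1, ε/389) ensures both conditions, hence |(2s^3 - 3s^2 + 6s + 4) + 871| < ε.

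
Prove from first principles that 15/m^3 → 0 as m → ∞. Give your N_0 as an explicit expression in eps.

Let eps > 0 be given. For m ≥ 1, |15/m^3 − 0| = 15/m^3.
15/m^3 < eps ⇔ m^3 > 15/eps ⇔ m > (15/eps)^{1/3}.
Take N_0 = (15/eps)^{1/3}. Then m > N_0 implies 15/m^3 < eps.

N_0 = (15/eps)^{1/3}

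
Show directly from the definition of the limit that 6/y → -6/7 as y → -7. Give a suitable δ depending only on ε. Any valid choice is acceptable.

Let ε > 0. We seek δ > 0 such that 0 < |y + 7| < δ implies |6/y + 6/7| < ε.
|6/y + 6/7| = 6·|-7 − y|/(7·|y|) = 6|y + 7|/(7|y|).
Restrict δ ≤ 7/2. Then |y + 7| < 7/2 gives |y| > 7/2, so 7|y| > 49/2.
Then |6/y + 6/7| < 6|y + 7|/(49/2), which is < ε when |y + 7| < (49/12)ε.
Take δ = min(7/2, (49/12)ε). Then 0 < |y + 7| < δ gives both |y + 7| < 7/2 and |y + 7| < (49/12)ε, so |6/y + 6/7| < ε.

δ = min(7/2, (49/12)ε)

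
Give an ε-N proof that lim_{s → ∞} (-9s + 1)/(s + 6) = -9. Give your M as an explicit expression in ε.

M = 55/ε

Let ε > 0. We seek M > 0 such that s > M implies |(-9s + 1)/(s + 6) + 9| < ε.
(-9s + 1)/(s + 6) + 9 = ((-9s + 1) − (-9)(s + 6)) / ((s + 6)) = 55/((s + 6)).
For s > 0 we have s + 6 > s, so |(-9s + 1)/(s + 6) + 9| = 55/((s + 6)) < 55/(s) = 55/s.
Thus |(-9s + 1)/(s + 6) + 9| < ε whenever s > 55/ε.
Take M = 55/ε. If s > M then |(-9s + 1)/(s + 6) + 9| < 55/s < ε.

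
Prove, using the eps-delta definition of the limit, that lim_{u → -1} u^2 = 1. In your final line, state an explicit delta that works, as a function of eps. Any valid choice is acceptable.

Let eps > 0. We seek delta > 0 with 0 < |u + 1| < delta ⇒ |u^2 − 1| < eps.
Factor: u^2 − 1 = (u + 1)(u - 1), so |u^2 − 1| = |u + 1|·|u - 1|.
Restrict delta ≤ 1. Then |u + 1| < 1 gives |u| < 2, so by the triangle inequality |u - 1| ≤ 2 + 1 = 3.
Hence |u^2 − 1| ≤ 3|u + 1|, which is < eps once |u + 1| < eps/3.
Take delta = min(1, eps/3). If 0 < |u + 1| < delta then both bounds hold and |u^2 − 1| ≤ 3|u + 1| < 3·(eps/3) = eps.

delta = min(1, eps/3)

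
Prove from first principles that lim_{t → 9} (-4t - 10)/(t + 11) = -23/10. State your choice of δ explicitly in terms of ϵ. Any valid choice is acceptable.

Let ϵ > 0 be given. We want δ > 0 with 0 < |t − 9| < δ ⇒ |(-4t - 10)/(t + 11) + 23/10| < ϵ.
Combining over a common denominator, (-4t - 10)/(t + 11) + 23/10 = [(-4t - 10)·20 − (-46)·(t + 11)] / [20·(t + 11)] = -34(t − 9) / (20(t + 11)).
So |(-4t - 10)/(t + 11) + 23/10| = 34|t − 9| / (20·|t + 11|).
Restrict δ ≤ 10. Then |t − 9| < 10 gives |t + 11| = |(t − 9) + 20| ≥ 20 − 10 = 10.
Hence |(-4t - 10)/(t + 11) + 23/10| < 34|t − 9|/(20·10) = (17/100)|t − 9|, which is < ϵ once |t − 9| < (100/17)ϵ.
Take δ = min(10, (100/17)ϵ). Then 0 < |t − 9| < δ forces both bounds, so |(-4t - 10)/(t + 11) + 23/10| < ϵ.

δ = min(10, (100/17)ϵ)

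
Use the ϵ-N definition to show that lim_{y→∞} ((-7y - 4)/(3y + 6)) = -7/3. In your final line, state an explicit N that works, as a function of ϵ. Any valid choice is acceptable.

N = (10/3)/ϵ

Fix ϵ > 0. We seek N > 0 such that y > N implies |(-7y - 4)/(3y + 6) + 7/3| < ϵ.
(-7y - 4)/(3y + 6) + 7/3 = (3(-7y - 4) − (-7)(3y + 6)) / (3(3y + 6)) = 30/(3(3y + 6)).
For y > 0 we have 3y + 6 > 3y, so |(-7y - 4)/(3y + 6) + 7/3| = 30/(3(3y + 6)) < 30/(3·3y) = (10/3)/y.
Thus |(-7y - 4)/(3y + 6) + 7/3| < ϵ whenever y > (10/3)/ϵ.
Take N = (10/3)/ϵ. If y > N then |(-7y - 4)/(3y + 6) + 7/3| < (10/3)/y < ϵ.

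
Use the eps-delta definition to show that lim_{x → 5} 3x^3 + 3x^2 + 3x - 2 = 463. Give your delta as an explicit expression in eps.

delta = min(1, eps/309)

Let eps > 0. We want delta > 0 such that 0 < |x − 5| < delta implies |(3x^3 + 3x^2 + 3x - 2) − 463| < eps.
(3x^3 + 3x^2 + 3x - 2) − 463 = 3x^3 + 3x^2 + 3x - 465 = (x − 5)(3x^2 + 18x + 93).
So |(3x^3 + 3x^2 + 3x - 2) − 463| = |x − 5|·|3x^2 + 18x + 93|.
Assume first that |x − 5| < 1, so |x| < 6. Then |3x^2 + 18x + 93| ≤ 3·6^2 + 18·6 + 93 = 309.
Hence |(3x^3 + 3x^2 + 3x - 2) − 463| ≤ 309|x − 5| < eps provided |x − 5| < eps/309.
Take delta = min(1, eps/309). Then 0 < |x − 5| < delta gives both |x − 5| < 1 and |x − 5| < eps/309, so |(3x^3 + 3x^2 + 3x - 2) − 463| < eps.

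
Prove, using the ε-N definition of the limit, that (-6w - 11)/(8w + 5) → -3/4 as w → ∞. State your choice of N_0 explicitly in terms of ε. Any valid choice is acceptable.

Fix ε > 0. We seek N_0 > 0 such that w > N_0 implies |(-6w - 11)/(8w + 5) + 3/4| < ε.
(-6w - 11)/(8w + 5) + 3/4 = (8(-6w - 11) − (-6)(8w + 5)) / (8(8w + 5)) = -58/(8(8w + 5)).
For w > 0 we have 8w + 5 > 8w, so |(-6w - 11)/(8w + 5) + 3/4| = 58/(8(8w + 5)) < 58/(8·8w) = (29/32)/w.
Thus |(-6w - 11)/(8w + 5) + 3/4| < ε whenever w > (29/32)/ε.
Take N_0 = (29/32)/ε. If w > N_0 then |(-6w - 11)/(8w + 5) + 3/4| < (29/32)/w < ε.

N_0 = (29/32)/ε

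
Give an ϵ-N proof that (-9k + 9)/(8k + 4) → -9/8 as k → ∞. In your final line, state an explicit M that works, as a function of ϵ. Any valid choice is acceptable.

M = (27/16)/ϵ

Suppose ϵ > 0. For k ≥ 1, |(-9k + 9)/(8k + 4) + 9/8| = |108|/(8(8k + 4)) = 108/(8(8k + 4)).
Since 8k + 4 ≥ 8k for k ≥ 1, this is ≤ 108/(8·8k) = (27/16)/k.
So |(-9k + 9)/(8k + 4) + 9/8| < ϵ whenever k > (27/16)/ϵ.
Take M = (27/16)/ϵ. If k > M then |(-9k + 9)/(8k + 4) + 9/8| ≤ (27/16)/k < ϵ.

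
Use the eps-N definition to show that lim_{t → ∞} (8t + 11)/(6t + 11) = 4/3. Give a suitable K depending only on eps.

K = (11/18)/eps

Let eps > 0 be given. We seek K > 0 such that t > K implies |(8t + 11)/(6t + 11) − (4/3)| < eps.
(8t + 11)/(6t + 11) − (4/3) = (6(8t + 11) − 8(6t + 11)) / (6(6t + 11)) = -22/(6(6t + 11)).
For t > 0 we have 6t + 11 > 6t, so |(8t + 11)/(6t + 11) − (4/3)| = 22/(6(6t + 11)) < 22/(6·6t) = (11/18)/t.
Thus |(8t + 11)/(6t + 11) − (4/3)| < eps whenever t > (11/18)/eps.
Take K = (11/18)/eps. If t > K then |(8t + 11)/(6t + 11) − (4/3)| < (11/18)/t < eps.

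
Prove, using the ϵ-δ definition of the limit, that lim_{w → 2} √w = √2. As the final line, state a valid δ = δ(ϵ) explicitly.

Fix ϵ > 0. We want δ > 0 such that 0 < |w − 2| < δ implies |√w − √2| < ϵ.
Multiplying by the conjugate, |√w − √2| = |w − 2|/(√w + √2).
Restrict δ ≤ 2 so that |w − 2| < 2 forces w > 0, and then √w + √2 > √2.
Hence |√w − √2| < |w − 2|/√2, which is < ϵ once |w − 2| < √2·ϵ.
Take δ = min(2, √2·ϵ). If 0 < |w − 2| < δ then w > 0 and |√w − √2| < |w − 2|/√2 < ϵ.

δ = min(2, √2·ϵ)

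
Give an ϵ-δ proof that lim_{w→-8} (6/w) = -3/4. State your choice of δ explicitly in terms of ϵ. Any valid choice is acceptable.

Fix ϵ > 0. We seek δ > 0 such that 0 < |w + 8| < δ implies |6/w + 3/4| < ϵ.
|6/w + 3/4| = 6·|-8 − w|/(8·|w|) = 6|w + 8|/(8|w|).
Require δ ≤ 4 so that |w| > 8 − 4 = 4, hence 8|w| > 32.
Then |6/w + 3/4| < 6|w + 8|/32, which is < ϵ when |w + 8| < (16/3)ϵ.
Take δ = min(4, (16/3)ϵ). Then 0 < |w + 8| < δ gives both |w + 8| < 4 and |w + 8| < (16/3)ϵ, so |6/w + 3/4| < ϵ.

δ = min(4, (16/3)ϵ)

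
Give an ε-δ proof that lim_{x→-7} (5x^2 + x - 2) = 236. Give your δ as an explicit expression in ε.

δ = min(1, ε/74)

Let ε > 0 be given. We want δ > 0 such that 0 < |x + 7| < δ implies |(5x^2 + x - 2) − 236| < ε.
(5x^2 + x - 2) − 236 = 5x^2 + x - 238 = (x + 7)(5x - 34).
So |(5x^2 + x - 2) − 236| = |x + 7|·|5x - 34|.
Require δ ≤ 1. Then |x + 7| < 1 gives |x| < 8, and by the triangle inequality |5x - 34| ≤ 5·8 + 34 = 74.
Hence |(5x^2 + x - 2) − 236| ≤ 74|x + 7| < ε provided |x + 7| < ε/74.
Choosing δ = min(1, ε/74) ensures both conditions, hence |(5x^2 + x - 2) − 236| < ε.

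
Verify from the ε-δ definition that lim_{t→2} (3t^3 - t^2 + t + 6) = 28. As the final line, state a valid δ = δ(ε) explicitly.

δ = min(1, ε/53)

Fix ε > 0. We want δ > 0 such that 0 < |t − 2| < δ implies |(3t^3 - t^2 + t + 6) − 28| < ε.
(3t^3 - t^2 + t + 6) − 28 = 3t^3 - t^2 + t - 22 = (t − 2)(3t^2 + 5t + 11).
So |(3t^3 - t^2 + t + 6) − 28| = |t − 2|·|3t^2 + 5t + 11|.
Assume first that |t − 2| < 1, so |t| < 3. Then |3t^2 + 5t + 11| ≤ 3·3^2 + 5·3 + 11 = 53.
Hence |(3t^3 - t^2 + t + 6) − 28| ≤ 53|t − 2| < ε provided |t − 2| < ε/53.
Choosing δ = min(1, ε/53) ensures both conditions, hence |(3t^3 - t^2 + t + 6) − 28| < ε.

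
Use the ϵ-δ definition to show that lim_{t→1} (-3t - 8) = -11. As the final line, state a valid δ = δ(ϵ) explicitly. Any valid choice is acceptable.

δ = ϵ/3

Let ϵ > 0 be given. We need δ > 0 so that 0 < |t − 1| < δ implies |(-3t - 8) + 11| < ϵ.
Since (-3t - 8) + 11 = -3(t − 1), we have |(-3t - 8) + 11| = 3|t − 1|.
Thus it suffices that |t − 1| < ϵ/3.
Take δ = ϵ/3. If 0 < |t − 1| < δ then |(-3t - 8) + 11| = 3|t − 1| < 3·(ϵ/3) = ϵ.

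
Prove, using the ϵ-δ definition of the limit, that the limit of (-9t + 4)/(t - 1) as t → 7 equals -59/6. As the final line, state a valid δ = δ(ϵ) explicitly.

Let ϵ > 0 be given. We want δ > 0 with 0 < |t − 7| < δ ⇒ |(-9t + 4)/(t - 1) + 59/6| < ϵ.
Combining over a common denominator, (-9t + 4)/(t - 1) + 59/6 = [(-9t + 4)·6 − (-59)·(t - 1)] / [6·(t - 1)] = 5(t − 7) / (6(t - 1)).
So |(-9t + 4)/(t - 1) + 59/6| = 5|t − 7| / (6·|t − 1|).
Require δ ≤ 3, so |t − 1| ≥ |6| − |t − 7| > 6 − 3 = 3.
Hence |(-9t + 4)/(t - 1) + 59/6| < 5|t − 7|/(6·3) = (5/18)|t − 7|, which is < ϵ once |t − 7| < (18/5)ϵ.
Take δ = min(3, (18/5)ϵ). Then 0 < |t − 7| < δ forces both bounds, so |(-9t + 4)/(t - 1) + 59/6| < ϵ.

δ = min(3, (18/5)ϵ)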